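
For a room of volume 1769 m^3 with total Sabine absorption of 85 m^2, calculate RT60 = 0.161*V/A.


RT60 = 0.161 * 1769 / 85 = 3.3507 s


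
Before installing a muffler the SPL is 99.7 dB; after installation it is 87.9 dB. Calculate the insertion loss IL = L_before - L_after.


Insertion loss = SPL without muffler - SPL with muffler
IL = 99.7 - 87.9 = 11.8 dB


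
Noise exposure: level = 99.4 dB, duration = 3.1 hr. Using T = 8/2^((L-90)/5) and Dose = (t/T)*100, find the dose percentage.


T_allowed = 8 / 2^((99.4 - 90)/5) = 2.17347 hr
Dose = 3.1 / 2.17347 * 100 = 142.63 %


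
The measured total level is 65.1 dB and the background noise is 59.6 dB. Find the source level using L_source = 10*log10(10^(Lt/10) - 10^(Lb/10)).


10^(65.1/10) = 3.23594e+06
10^(59.6/10) = 912011
Difference = 3.23594e+06 - 912011 = 2.32393e+06
L_source = 10*log10(2.32393e+06) = 63.662 dB


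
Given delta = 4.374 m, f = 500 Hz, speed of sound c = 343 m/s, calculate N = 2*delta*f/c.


N = 2*delta*f/c = 2*delta/lambda, where lambda = c/f
lambda = 343 / 500 = 0.686 m
N = 2 * 4.374 / 0.686 = 12.752


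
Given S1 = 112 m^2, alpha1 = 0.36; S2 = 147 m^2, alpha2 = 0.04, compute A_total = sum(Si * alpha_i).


112 * 0.36 = 40.32
147 * 0.04 = 5.88
A_total = 40.32 + 5.88 = 46.2 m^2


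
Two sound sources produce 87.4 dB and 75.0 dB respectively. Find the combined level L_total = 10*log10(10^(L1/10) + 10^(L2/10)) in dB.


10^(87.4/10) = 5.49541e+08
10^(75.0/10) = 3.16228e+07
Sum = 5.49541e+08 + 3.16228e+07 = 5.81164e+08
L_total = 10*log10(5.81164e+08) = 87.643 dB


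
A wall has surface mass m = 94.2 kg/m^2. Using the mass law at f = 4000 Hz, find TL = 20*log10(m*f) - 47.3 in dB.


m * f = 94.2 * 4000 = 376800
20*log10(376800) = 111.522 dB
TL = 111.522 - 47.3 = 64.222 dB


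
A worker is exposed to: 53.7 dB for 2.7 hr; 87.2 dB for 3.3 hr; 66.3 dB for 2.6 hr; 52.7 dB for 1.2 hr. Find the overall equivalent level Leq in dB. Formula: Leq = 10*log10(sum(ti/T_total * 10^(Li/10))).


T_total = 2.7 + 3.3 + 2.6 + 1.2 = 9.8 hr
(2.7/9.8) * 10^(53.7/10) = 64585.9
(3.3/9.8) * 10^(87.2/10) = 1.76721e+08
(2.6/9.8) * 10^(66.3/10) = 1.13174e+06
(1.2/9.8) * 10^(52.7/10) = 22801.1
Sum = 64585.9 + 1.76721e+08 + 1.13174e+06 + 22801.1 = 1.7794e+08
Leq = 10*log10(1.7794e+08) = 82.503 dB


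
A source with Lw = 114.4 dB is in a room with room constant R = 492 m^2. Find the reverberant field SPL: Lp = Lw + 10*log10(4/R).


4/R = 4/492 = 0.00813008
Lp = 114.4 + 10*log10(0.00813008) = 93.501 dB


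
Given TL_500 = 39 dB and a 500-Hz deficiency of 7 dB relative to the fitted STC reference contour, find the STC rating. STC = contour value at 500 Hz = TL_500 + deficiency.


By ASTM E413, STC = value of the fitted reference contour at 500 Hz.
Contour value at 500 Hz = TL_500 + deficiency = 39 + 7 = 46
STC = 46


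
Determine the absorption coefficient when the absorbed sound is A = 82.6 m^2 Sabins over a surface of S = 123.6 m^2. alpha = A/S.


Absorption coefficient = absorbed power / incident power
alpha = A / S = 82.6 / 123.6 = 0.66828


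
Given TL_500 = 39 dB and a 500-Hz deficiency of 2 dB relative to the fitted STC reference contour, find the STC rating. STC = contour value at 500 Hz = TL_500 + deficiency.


By ASTM E413, STC = value of the fitted reference contour at 500 Hz.
Contour value at 500 Hz = TL_500 + deficiency = 39 + 2 = 41
STC = 41


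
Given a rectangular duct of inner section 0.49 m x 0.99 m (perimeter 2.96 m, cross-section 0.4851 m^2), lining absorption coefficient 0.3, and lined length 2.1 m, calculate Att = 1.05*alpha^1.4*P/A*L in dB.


alpha^1.4 = 0.3^1.4 = 0.18534
Attenuation rate = 1.05 * alpha^1.4 * P / A
= 1.05 * 0.18534 * 2.96 / 0.4851 = 1.18746 dB/m
Total Att = 1.18746 * 2.1 = 2.4937 dB


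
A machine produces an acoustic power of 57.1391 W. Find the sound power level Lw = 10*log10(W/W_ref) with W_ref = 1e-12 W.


W / W_ref = 57.1391 / 1e-12 = 5.71391e+13
Lw = 10 * log10(5.71391e+13) = 137.57 dB


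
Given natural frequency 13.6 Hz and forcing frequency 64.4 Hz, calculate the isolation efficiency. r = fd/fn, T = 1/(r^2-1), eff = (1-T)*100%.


r = 64.4 / 13.6 = 4.73529
r^2 - 1 = 4.73529^2 - 1 = 21.423
T = 1/21.423 = 0.0466788
Efficiency = (1 - 0.0466788)*100 = 95.332 %


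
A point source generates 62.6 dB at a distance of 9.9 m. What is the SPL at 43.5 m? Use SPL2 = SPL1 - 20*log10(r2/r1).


r2/r1 = 43.5/9.9 = 4.39394
Correction = 20*log10(4.39394) = 12.8571 dB
SPL2 = 62.6 - 12.8571 = 49.743 dB


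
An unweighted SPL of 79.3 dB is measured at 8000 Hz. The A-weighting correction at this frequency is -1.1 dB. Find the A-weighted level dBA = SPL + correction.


A-weighting table: 8000 Hz -> -1.1 dB correction
SPL_A = SPL + correction = 79.3 + (-1.1) = 78.2 dBA


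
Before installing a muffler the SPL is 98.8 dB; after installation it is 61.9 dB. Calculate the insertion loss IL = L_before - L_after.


Insertion loss = SPL without muffler - SPL with muffler
IL = 98.8 - 61.9 = 36.9 dB


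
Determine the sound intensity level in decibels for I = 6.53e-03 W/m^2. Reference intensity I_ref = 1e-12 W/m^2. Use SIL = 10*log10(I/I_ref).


I / I_ref = 6.53e-03 / 1e-12 = 6.53e+09
SIL = 10 * log10(6.53e+09) = 98.149 dB


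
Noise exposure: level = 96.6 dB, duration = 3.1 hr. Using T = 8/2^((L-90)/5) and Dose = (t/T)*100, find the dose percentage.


T_allowed = 8 / 2^((96.6 - 90)/5) = 3.20428 hr
Dose = 3.1 / 3.20428 * 100 = 96.746 %


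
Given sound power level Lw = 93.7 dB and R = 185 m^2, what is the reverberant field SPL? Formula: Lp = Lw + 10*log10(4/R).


4/R = 4/185 = 0.0216216
Lp = 93.7 + 10*log10(0.0216216) = 77.049 dB


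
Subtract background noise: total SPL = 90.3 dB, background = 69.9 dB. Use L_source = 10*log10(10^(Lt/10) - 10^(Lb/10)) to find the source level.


10^(90.3/10) = 1.07152e+09
10^(69.9/10) = 9.77237e+06
Difference = 1.07152e+09 - 9.77237e+06 = 1.06175e+09
L_source = 10*log10(1.06175e+09) = 90.26 dB


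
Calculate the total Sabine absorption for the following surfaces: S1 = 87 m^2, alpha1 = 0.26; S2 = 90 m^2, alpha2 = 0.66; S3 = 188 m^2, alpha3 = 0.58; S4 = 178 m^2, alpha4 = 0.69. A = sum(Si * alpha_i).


87 * 0.26 = 22.62
90 * 0.66 = 59.4
188 * 0.58 = 109.04
178 * 0.69 = 122.82
A_total = 22.62 + 59.4 + 109.04 + 122.82 = 313.88 m^2


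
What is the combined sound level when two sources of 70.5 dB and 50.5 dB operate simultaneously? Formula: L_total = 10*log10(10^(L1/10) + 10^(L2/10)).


10^(70.5/10) = 1.12202e+07
10^(50.5/10) = 112202
Sum = 1.12202e+07 + 112202 = 1.13324e+07
L_total = 10*log10(1.13324e+07) = 70.543 dB


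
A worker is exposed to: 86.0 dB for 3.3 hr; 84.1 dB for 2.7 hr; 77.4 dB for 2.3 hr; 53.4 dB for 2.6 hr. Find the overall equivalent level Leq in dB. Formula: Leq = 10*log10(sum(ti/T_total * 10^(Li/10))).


T_total = 3.3 + 2.7 + 2.3 + 2.6 = 10.9 hr
(3.3/10.9) * 10^(86.0/10) = 1.20528e+08
(2.7/10.9) * 10^(84.1/10) = 6.36704e+07
(2.3/10.9) * 10^(77.4/10) = 1.15958e+07
(2.6/10.9) * 10^(53.4/10) = 52185.1
Sum = 1.20528e+08 + 6.36704e+07 + 1.15958e+07 + 52185.1 = 1.95846e+08
Leq = 10*log10(1.95846e+08) = 82.919 dB


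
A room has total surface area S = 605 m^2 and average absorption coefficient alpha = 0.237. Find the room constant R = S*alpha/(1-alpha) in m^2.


R = 605 * 0.237 / (1 - 0.237) = 187.92 m^2


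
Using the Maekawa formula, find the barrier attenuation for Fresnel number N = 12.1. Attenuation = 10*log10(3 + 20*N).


3 + 20*N = 3 + 20*12.1 = 245
Att = 10*log10(245) = 23.892 dB


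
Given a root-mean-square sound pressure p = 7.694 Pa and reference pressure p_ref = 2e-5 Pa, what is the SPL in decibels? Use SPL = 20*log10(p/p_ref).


p / p_ref = 7.694 / 2e-5 = 384700
SPL = 20 * log10(384700) = 111.7 dB


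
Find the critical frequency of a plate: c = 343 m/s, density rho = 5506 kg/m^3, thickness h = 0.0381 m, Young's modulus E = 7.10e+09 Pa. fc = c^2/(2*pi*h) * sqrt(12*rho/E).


12*rho/E = 12*5506/7.10e+09 = 9.30592e-06
sqrt(12*rho/E) = sqrt(9.30592e-06) = 0.00305056
c^2/(2*pi*h) = 343^2/(2*pi*0.0381) = 491455
fc = 491455 * 0.00305056 = 1499.2 Hz


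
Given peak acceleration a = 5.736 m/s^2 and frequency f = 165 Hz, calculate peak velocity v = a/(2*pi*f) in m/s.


omega = 2*pi*f = 2*pi*165 = 1036.73 rad/s
v = a / omega = 5.736 / 1036.73 = 0.0055328 m/s


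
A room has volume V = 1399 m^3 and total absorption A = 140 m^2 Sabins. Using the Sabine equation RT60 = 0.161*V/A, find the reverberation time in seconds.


RT60 = 0.161 * 1399 / 140 = 1.6089 s


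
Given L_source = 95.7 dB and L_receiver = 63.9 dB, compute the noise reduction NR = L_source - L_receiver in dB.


NR = L_source - L_receiver (difference between source and receiving room levels)
NR = 95.7 - 63.9 = 31.8 dB


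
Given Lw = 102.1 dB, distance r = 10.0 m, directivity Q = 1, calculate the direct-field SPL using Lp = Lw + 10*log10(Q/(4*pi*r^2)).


4*pi*r^2 = 4*pi*10.0^2 = 1256.64 m^2
Q / (4*pi*r^2) = 1 / 1256.64 = 0.000795773
Lp = 102.1 + 10*log10(0.000795773) = 71.108 dB


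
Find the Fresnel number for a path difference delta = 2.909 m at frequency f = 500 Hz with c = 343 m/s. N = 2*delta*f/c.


N = 2*delta*f/c = 2*delta/lambda, where lambda = c/f
lambda = 343 / 500 = 0.686 m
N = 2 * 2.909 / 0.686 = 8.481


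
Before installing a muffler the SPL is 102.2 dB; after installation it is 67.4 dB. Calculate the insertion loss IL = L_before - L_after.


Insertion loss = SPL without muffler - SPL with muffler
IL = 102.2 - 67.4 = 34.8 dB


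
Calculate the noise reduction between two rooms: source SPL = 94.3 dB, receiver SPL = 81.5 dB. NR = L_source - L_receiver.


NR = L_source - L_receiver (difference between source and receiving room levels)
NR = 94.3 - 81.5 = 12.8 dB


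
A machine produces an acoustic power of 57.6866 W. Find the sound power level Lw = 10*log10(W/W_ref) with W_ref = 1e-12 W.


W / W_ref = 57.6866 / 1e-12 = 5.76866e+13
Lw = 10 * log10(5.76866e+13) = 137.61 dB


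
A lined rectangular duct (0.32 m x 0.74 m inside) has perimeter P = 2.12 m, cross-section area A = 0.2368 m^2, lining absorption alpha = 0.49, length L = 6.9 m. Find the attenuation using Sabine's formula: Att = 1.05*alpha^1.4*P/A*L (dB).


alpha^1.4 = 0.49^1.4 = 0.368362
Attenuation rate = 1.05 * alpha^1.4 * P / A
= 1.05 * 0.368362 * 2.12 / 0.2368 = 3.46273 dB/m
Total Att = 3.46273 * 6.9 = 23.893 dB


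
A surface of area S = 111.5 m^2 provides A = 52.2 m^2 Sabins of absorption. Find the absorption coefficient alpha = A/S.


Absorption coefficient = absorbed power / incident power
alpha = A / S = 52.2 / 111.5 = 0.46816


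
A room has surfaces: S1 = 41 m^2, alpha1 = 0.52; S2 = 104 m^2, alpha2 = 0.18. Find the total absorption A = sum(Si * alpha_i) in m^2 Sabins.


41 * 0.52 = 21.32
104 * 0.18 = 18.72
A_total = 21.32 + 18.72 = 40.04 m^2


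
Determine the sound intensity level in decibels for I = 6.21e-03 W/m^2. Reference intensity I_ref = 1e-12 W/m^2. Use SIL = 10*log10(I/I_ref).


I / I_ref = 6.21e-03 / 1e-12 = 6.21e+09
SIL = 10 * log10(6.21e+09) = 97.931 dB


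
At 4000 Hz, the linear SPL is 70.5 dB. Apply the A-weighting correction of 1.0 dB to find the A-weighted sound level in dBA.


A-weighting table: 4000 Hz -> 1.0 dB correction
SPL_A = SPL + correction = 70.5 + (1.0) = 71.5 dBA


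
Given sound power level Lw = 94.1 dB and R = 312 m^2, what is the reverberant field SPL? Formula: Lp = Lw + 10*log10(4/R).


4/R = 4/312 = 0.0128205
Lp = 94.1 + 10*log10(0.0128205) = 75.179 dB


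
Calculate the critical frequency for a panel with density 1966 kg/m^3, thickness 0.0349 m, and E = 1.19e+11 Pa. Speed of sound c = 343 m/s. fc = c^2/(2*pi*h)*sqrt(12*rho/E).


12*rho/E = 12*1966/1.19e+11 = 1.98252e-07
sqrt(12*rho/E) = sqrt(1.98252e-07) = 0.000445255
c^2/(2*pi*h) = 343^2/(2*pi*0.0349) = 536516
fc = 536516 * 0.000445255 = 238.89 Hz


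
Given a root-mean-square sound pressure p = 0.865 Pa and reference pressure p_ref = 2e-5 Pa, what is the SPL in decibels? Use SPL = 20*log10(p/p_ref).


p / p_ref = 0.865 / 2e-5 = 43250
SPL = 20 * log10(43250) = 92.72 dB


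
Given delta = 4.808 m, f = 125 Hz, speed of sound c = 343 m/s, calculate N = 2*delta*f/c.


N = 2*delta*f/c = 2*delta/lambda, where lambda = c/f
lambda = 343 / 125 = 2.744 m
N = 2 * 4.808 / 2.744 = 3.5044


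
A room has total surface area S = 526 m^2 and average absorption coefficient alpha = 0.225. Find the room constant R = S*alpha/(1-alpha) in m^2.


R = 526 * 0.225 / (1 - 0.225) = 152.71 m^2


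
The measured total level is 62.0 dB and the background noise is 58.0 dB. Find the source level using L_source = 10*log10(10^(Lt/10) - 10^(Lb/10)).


10^(62.0/10) = 1.58489e+06
10^(58.0/10) = 630957
Difference = 1.58489e+06 - 630957 = 953933
L_source = 10*log10(953933) = 59.795 dB


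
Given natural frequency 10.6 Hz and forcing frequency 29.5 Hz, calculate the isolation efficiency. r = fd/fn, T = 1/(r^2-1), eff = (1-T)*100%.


r = 29.5 / 10.6 = 2.78302
r^2 - 1 = 2.78302^2 - 1 = 6.7452
T = 1/6.7452 = 0.148254
Efficiency = (1 - 0.148254)*100 = 85.175 %


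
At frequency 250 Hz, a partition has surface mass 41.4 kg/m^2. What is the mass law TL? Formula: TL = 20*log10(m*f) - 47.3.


m * f = 41.4 * 250 = 10350
20*log10(10350) = 80.2988 dB
TL = 80.2988 - 47.3 = 32.999 dB


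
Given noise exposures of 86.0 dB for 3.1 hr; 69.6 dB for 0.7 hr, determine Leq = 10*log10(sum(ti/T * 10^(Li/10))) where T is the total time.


T_total = 3.1 + 0.7 = 3.8 hr
(3.1/3.8) * 10^(86.0/10) = 3.24772e+08
(0.7/3.8) * 10^(69.6/10) = 1.68002e+06
Sum = 3.24772e+08 + 1.68002e+06 = 3.26452e+08
Leq = 10*log10(3.26452e+08) = 85.138 dB


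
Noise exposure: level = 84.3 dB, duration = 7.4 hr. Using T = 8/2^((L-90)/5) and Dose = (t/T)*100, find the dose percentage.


T_allowed = 8 / 2^((84.3 - 90)/5) = 17.6305 hr
Dose = 7.4 / 17.6305 * 100 = 41.973 %


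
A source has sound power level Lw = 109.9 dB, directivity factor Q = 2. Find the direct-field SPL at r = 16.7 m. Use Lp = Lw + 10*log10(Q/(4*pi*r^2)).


4*pi*r^2 = 4*pi*16.7^2 = 3504.64 m^2
Q / (4*pi*r^2) = 2 / 3504.64 = 0.000570672
Lp = 109.9 + 10*log10(0.000570672) = 77.464 dB


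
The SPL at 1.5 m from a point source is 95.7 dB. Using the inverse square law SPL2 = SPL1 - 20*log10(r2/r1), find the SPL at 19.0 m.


r2/r1 = 19.0/1.5 = 12.6667
Correction = 20*log10(12.6667) = 22.0533 dB
SPL2 = 95.7 - 22.0533 = 73.647 dB


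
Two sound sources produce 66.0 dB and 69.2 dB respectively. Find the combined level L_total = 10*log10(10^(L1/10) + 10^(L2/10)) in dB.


10^(66.0/10) = 3.98107e+06
10^(69.2/10) = 8.31764e+06
Sum = 3.98107e+06 + 8.31764e+06 = 1.22987e+07
L_total = 10*log10(1.22987e+07) = 70.899 dB


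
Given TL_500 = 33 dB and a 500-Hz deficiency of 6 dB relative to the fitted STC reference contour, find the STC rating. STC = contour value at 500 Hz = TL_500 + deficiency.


By ASTM E413, STC = value of the fitted reference contour at 500 Hz.
Contour value at 500 Hz = TL_500 + deficiency = 33 + 6 = 39
STC = 39


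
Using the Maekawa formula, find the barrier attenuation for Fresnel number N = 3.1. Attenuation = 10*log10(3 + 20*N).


3 + 20*N = 3 + 20*3.1 = 65
Att = 10*log10(65) = 18.129 dB


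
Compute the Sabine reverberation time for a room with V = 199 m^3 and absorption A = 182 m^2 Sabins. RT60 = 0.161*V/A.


RT60 = 0.161 * 199 / 182 = 0.17604 s


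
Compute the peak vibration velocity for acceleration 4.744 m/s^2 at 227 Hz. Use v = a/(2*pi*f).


omega = 2*pi*f = 2*pi*227 = 1426.28 rad/s
v = a / omega = 4.744 / 1426.28 = 0.0033261 m/s


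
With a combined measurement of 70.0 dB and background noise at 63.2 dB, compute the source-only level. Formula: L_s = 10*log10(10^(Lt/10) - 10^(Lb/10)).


10^(70.0/10) = 1e+07
10^(63.2/10) = 2.0893e+06
Difference = 1e+07 - 2.0893e+06 = 7.9107e+06
L_source = 10*log10(7.9107e+06) = 68.982 dB


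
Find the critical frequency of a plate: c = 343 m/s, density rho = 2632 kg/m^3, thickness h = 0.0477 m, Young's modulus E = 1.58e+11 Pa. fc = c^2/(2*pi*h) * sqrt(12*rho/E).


12*rho/E = 12*2632/1.58e+11 = 1.99899e-07
sqrt(12*rho/E) = sqrt(1.99899e-07) = 0.000447101
c^2/(2*pi*h) = 343^2/(2*pi*0.0477) = 392545
fc = 392545 * 0.000447101 = 175.51 Hz


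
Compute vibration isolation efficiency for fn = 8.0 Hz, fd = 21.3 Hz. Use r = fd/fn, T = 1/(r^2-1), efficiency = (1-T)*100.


r = 21.3 / 8.0 = 2.6625
r^2 - 1 = 2.6625^2 - 1 = 6.08891
T = 1/6.08891 = 0.164233
Efficiency = (1 - 0.164233)*100 = 83.577 %


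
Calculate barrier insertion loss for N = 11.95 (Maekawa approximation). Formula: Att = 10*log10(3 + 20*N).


3 + 20*N = 3 + 20*11.95 = 242
Att = 10*log10(242) = 23.838 dB


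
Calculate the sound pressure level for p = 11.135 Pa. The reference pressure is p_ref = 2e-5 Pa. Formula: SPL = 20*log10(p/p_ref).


p / p_ref = 11.135 / 2e-5 = 556750
SPL = 20 * log10(556750) = 114.91 dB


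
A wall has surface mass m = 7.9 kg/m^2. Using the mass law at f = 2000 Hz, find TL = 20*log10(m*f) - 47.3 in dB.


m * f = 7.9 * 2000 = 15800
20*log10(15800) = 83.9731 dB
TL = 83.9731 - 47.3 = 36.673 dB


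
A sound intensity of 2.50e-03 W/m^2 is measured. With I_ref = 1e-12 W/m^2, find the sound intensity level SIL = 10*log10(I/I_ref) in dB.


I / I_ref = 2.50e-03 / 1e-12 = 2.5e+09
SIL = 10 * log10(2.5e+09) = 93.979 dB


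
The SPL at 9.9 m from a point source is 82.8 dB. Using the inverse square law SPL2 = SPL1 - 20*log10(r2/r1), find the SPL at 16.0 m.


r2/r1 = 16.0/9.9 = 1.61616
Correction = 20*log10(1.61616) = 4.16969 dB
SPL2 = 82.8 - 4.16969 = 78.63 dB


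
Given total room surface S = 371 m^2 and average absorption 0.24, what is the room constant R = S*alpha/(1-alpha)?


R = 371 * 0.24 / (1 - 0.24) = 117.16 m^2


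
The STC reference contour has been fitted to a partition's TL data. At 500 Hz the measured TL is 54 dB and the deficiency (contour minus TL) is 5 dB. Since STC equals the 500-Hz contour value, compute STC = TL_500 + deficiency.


By ASTM E413, STC = value of the fitted reference contour at 500 Hz.
Contour value at 500 Hz = TL_500 + deficiency = 54 + 5 = 59
STC = 59


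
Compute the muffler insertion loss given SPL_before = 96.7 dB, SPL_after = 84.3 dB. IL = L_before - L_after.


Insertion loss = SPL without muffler - SPL with muffler
IL = 96.7 - 84.3 = 12.4 dB


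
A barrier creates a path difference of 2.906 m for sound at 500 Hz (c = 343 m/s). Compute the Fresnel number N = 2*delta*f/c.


N = 2*delta*f/c = 2*delta/lambda, where lambda = c/f
lambda = 343 / 500 = 0.686 m
N = 2 * 2.906 / 0.686 = 8.4723


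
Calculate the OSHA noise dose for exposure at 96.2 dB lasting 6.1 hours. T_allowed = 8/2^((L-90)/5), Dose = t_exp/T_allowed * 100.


T_allowed = 8 / 2^((96.2 - 90)/5) = 3.38698 hr
Dose = 6.1 / 3.38698 * 100 = 180.1 %


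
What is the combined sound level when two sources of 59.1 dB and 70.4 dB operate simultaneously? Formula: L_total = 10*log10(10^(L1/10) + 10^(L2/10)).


10^(59.1/10) = 812831
10^(70.4/10) = 1.09648e+07
Sum = 812831 + 1.09648e+07 = 1.17776e+07
L_total = 10*log10(1.17776e+07) = 70.711 dB


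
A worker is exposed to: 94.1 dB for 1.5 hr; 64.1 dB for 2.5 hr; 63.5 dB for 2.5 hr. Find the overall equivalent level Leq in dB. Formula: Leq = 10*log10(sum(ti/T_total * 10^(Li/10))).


T_total = 1.5 + 2.5 + 2.5 = 6.5 hr
(1.5/6.5) * 10^(94.1/10) = 5.93168e+08
(2.5/6.5) * 10^(64.1/10) = 988614
(2.5/6.5) * 10^(63.5/10) = 861047
Sum = 5.93168e+08 + 988614 + 861047 = 5.95018e+08
Leq = 10*log10(5.95018e+08) = 87.745 dB


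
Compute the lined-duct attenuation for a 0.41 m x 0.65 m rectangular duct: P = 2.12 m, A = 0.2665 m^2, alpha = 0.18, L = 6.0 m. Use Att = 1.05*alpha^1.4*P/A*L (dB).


alpha^1.4 = 0.18^1.4 = 0.0906529
Attenuation rate = 1.05 * alpha^1.4 * P / A
= 1.05 * 0.0906529 * 2.12 / 0.2665 = 0.757198 dB/m
Total Att = 0.757198 * 6.0 = 4.5432 dB


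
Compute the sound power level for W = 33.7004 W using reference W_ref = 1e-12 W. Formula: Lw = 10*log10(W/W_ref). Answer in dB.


W / W_ref = 33.7004 / 1e-12 = 3.37004e+13
Lw = 10 * log10(3.37004e+13) = 135.28 dB


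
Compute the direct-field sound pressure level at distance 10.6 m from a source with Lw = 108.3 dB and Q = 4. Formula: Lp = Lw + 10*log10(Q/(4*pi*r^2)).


4*pi*r^2 = 4*pi*10.6^2 = 1411.96 m^2
Q / (4*pi*r^2) = 4 / 1411.96 = 0.00283294
Lp = 108.3 + 10*log10(0.00283294) = 82.822 dB


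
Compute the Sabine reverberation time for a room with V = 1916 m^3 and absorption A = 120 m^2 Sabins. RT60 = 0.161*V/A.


RT60 = 0.161 * 1916 / 120 = 2.5706 s


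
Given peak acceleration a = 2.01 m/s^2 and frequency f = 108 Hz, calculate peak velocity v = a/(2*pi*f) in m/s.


omega = 2*pi*f = 2*pi*108 = 678.584 rad/s
v = a / omega = 2.01 / 678.584 = 0.0029621 m/s


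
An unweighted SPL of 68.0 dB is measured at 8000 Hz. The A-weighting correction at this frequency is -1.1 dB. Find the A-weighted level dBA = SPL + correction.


A-weighting table: 8000 Hz -> -1.1 dB correction
SPL_A = SPL + correction = 68.0 + (-1.1) = 66.9 dBA


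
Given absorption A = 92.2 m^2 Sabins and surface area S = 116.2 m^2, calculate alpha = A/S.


Absorption coefficient = absorbed power / incident power
alpha = A / S = 92.2 / 116.2 = 0.79346


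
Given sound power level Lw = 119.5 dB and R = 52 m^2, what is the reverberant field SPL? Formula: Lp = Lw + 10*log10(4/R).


4/R = 4/52 = 0.0769231
Lp = 119.5 + 10*log10(0.0769231) = 108.36 dB


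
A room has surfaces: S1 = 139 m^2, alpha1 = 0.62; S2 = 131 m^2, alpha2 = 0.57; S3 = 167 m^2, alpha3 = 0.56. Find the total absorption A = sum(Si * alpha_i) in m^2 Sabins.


139 * 0.62 = 86.18
131 * 0.57 = 74.67
167 * 0.56 = 93.52
A_total = 86.18 + 74.67 + 93.52 = 254.37 m^2


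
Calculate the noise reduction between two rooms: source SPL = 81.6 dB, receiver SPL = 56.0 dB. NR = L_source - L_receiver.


NR = L_source - L_receiver (difference between source and receiving room levels)
NR = 81.6 - 56.0 = 25.6 dB


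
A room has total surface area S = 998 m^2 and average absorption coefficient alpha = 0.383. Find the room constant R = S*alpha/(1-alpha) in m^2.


R = 998 * 0.383 / (1 - 0.383) = 619.5 m^2


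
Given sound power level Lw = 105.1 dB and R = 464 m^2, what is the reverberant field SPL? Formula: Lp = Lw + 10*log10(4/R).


4/R = 4/464 = 0.00862069
Lp = 105.1 + 10*log10(0.00862069) = 84.455 dB


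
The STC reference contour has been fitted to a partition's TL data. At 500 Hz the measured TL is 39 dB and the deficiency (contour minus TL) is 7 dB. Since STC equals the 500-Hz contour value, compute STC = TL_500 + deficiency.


By ASTM E413, STC = value of the fitted reference contour at 500 Hz.
Contour value at 500 Hz = TL_500 + deficiency = 39 + 7 = 46
STC = 46


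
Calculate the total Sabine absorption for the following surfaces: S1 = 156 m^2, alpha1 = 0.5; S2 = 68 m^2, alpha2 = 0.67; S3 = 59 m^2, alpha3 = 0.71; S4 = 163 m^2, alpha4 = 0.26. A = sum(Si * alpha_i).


156 * 0.5 = 78
68 * 0.67 = 45.56
59 * 0.71 = 41.89
163 * 0.26 = 42.38
A_total = 78 + 45.56 + 41.89 + 42.38 = 207.83 m^2


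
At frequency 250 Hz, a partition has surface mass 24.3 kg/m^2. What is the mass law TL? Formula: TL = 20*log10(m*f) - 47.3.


m * f = 24.3 * 250 = 6075
20*log10(6075) = 75.6709 dB
TL = 75.6709 - 47.3 = 28.371 dB


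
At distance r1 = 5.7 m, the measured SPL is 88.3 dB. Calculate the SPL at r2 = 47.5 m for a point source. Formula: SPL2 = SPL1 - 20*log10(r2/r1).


r2/r1 = 47.5/5.7 = 8.33333
Correction = 20*log10(8.33333) = 18.4164 dB
SPL2 = 88.3 - 18.4164 = 69.884 dB


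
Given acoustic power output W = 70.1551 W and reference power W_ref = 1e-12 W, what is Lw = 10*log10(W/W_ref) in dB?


W / W_ref = 70.1551 / 1e-12 = 7.01551e+13
Lw = 10 * log10(7.01551e+13) = 138.46 dB


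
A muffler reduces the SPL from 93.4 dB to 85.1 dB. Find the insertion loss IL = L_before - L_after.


Insertion loss = SPL without muffler - SPL with muffler
IL = 93.4 - 85.1 = 8.3 dB


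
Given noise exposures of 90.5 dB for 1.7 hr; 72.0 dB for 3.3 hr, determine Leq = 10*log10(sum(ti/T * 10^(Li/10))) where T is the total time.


T_total = 1.7 + 3.3 = 5.0 hr
(1.7/5.0) * 10^(90.5/10) = 3.81486e+08
(3.3/5.0) * 10^(72.0/10) = 1.04603e+07
Sum = 3.81486e+08 + 1.04603e+07 = 3.91946e+08
Leq = 10*log10(3.91946e+08) = 85.932 dB


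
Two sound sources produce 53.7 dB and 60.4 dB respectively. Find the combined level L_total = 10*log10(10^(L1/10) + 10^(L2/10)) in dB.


10^(53.7/10) = 234423
10^(60.4/10) = 1.09648e+06
Sum = 234423 + 1.09648e+06 = 1.3309e+06
L_total = 10*log10(1.3309e+06) = 61.241 dB


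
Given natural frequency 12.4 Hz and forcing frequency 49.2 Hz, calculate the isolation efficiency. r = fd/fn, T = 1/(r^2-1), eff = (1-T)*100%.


r = 49.2 / 12.4 = 3.96774
r^2 - 1 = 3.96774^2 - 1 = 14.743
T = 1/14.743 = 0.0678288
Efficiency = (1 - 0.0678288)*100 = 93.217 %


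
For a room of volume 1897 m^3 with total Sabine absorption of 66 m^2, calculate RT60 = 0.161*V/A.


RT60 = 0.161 * 1897 / 66 = 4.6275 s


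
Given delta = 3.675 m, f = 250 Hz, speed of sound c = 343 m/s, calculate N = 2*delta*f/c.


N = 2*delta*f/c = 2*delta/lambda, where lambda = c/f
lambda = 343 / 250 = 1.372 m
N = 2 * 3.675 / 1.372 = 5.3571


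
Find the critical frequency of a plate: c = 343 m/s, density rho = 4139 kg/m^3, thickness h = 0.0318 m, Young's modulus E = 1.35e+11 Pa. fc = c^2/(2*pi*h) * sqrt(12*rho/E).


12*rho/E = 12*4139/1.35e+11 = 3.67911e-07
sqrt(12*rho/E) = sqrt(3.67911e-07) = 0.000606557
c^2/(2*pi*h) = 343^2/(2*pi*0.0318) = 588818
fc = 588818 * 0.000606557 = 357.15 Hz


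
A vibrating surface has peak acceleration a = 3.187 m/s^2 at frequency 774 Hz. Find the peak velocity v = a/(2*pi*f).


omega = 2*pi*f = 2*pi*774 = 4863.19 rad/s
v = a / omega = 3.187 / 4863.19 = 0.00065533 m/s


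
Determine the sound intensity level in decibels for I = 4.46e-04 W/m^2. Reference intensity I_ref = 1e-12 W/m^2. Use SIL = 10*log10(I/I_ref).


I / I_ref = 4.46e-04 / 1e-12 = 4.46e+08
SIL = 10 * log10(4.46e+08) = 86.493 dB


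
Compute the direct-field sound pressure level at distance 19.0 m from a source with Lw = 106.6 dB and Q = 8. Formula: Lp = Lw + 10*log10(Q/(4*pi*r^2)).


4*pi*r^2 = 4*pi*19.0^2 = 4536.46 m^2
Q / (4*pi*r^2) = 8 / 4536.46 = 0.00176349
Lp = 106.6 + 10*log10(0.00176349) = 79.064 dB


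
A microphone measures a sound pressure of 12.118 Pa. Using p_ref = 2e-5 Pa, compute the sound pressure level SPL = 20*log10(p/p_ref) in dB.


p / p_ref = 12.118 / 2e-5 = 605900
SPL = 20 * log10(605900) = 115.65 dB


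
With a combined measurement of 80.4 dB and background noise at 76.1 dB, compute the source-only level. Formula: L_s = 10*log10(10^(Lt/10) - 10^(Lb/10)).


10^(80.4/10) = 1.09648e+08
10^(76.1/10) = 4.0738e+07
Difference = 1.09648e+08 - 4.0738e+07 = 6.891e+07
L_source = 10*log10(6.891e+07) = 78.383 dB


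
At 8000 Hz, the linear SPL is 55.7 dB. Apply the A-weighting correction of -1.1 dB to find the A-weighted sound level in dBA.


A-weighting table: 8000 Hz -> -1.1 dB correction
SPL_A = SPL + correction = 55.7 + (-1.1) = 54.6 dBA


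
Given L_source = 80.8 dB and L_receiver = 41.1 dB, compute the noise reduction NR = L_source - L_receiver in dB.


NR = L_source - L_receiver (difference between source and receiving room levels)
NR = 80.8 - 41.1 = 39.7 dB


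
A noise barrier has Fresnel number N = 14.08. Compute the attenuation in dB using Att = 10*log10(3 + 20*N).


3 + 20*N = 3 + 20*14.08 = 284.6
Att = 10*log10(284.6) = 24.542 dB


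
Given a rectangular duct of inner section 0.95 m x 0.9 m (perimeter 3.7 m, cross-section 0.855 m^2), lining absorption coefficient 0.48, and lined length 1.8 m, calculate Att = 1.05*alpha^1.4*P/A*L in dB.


alpha^1.4 = 0.48^1.4 = 0.35788
Attenuation rate = 1.05 * alpha^1.4 * P / A
= 1.05 * 0.35788 * 3.7 / 0.855 = 1.62616 dB/m
Total Att = 1.62616 * 1.8 = 2.9271 dB


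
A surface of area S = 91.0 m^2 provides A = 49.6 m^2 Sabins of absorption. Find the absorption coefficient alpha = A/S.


Absorption coefficient = absorbed power / incident power
alpha = A / S = 49.6 / 91.0 = 0.54505


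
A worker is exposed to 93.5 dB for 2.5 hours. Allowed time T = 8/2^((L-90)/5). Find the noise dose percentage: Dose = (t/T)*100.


T_allowed = 8 / 2^((93.5 - 90)/5) = 4.92458 hr
Dose = 2.5 / 4.92458 * 100 = 50.766 %


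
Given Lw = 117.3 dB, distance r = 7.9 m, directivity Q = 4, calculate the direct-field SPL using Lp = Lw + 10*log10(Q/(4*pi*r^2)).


4*pi*r^2 = 4*pi*7.9^2 = 784.267 m^2
Q / (4*pi*r^2) = 4 / 784.267 = 0.0051003
Lp = 117.3 + 10*log10(0.0051003) = 94.376 dB


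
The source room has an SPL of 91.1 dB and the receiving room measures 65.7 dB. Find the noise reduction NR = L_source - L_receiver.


NR = L_source - L_receiver (difference between source and receiving room levels)
NR = 91.1 - 65.7 = 25.4 dB


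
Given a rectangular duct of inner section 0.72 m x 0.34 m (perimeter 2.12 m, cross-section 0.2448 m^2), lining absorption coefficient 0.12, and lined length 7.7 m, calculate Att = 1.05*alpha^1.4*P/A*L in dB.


alpha^1.4 = 0.12^1.4 = 0.0513871
Attenuation rate = 1.05 * alpha^1.4 * P / A
= 1.05 * 0.0513871 * 2.12 / 0.2448 = 0.46727 dB/m
Total Att = 0.46727 * 7.7 = 3.598 dB


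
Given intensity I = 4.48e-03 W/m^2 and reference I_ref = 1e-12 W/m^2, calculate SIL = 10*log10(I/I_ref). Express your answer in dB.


I / I_ref = 4.48e-03 / 1e-12 = 4.48e+09
SIL = 10 * log10(4.48e+09) = 96.513 dB


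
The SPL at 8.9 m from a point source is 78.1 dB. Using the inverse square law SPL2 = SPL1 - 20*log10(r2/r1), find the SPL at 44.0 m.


r2/r1 = 44.0/8.9 = 4.94382
Correction = 20*log10(4.94382) = 13.8813 dB
SPL2 = 78.1 - 13.8813 = 64.219 dB


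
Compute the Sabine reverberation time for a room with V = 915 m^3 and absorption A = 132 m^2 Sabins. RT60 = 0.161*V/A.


RT60 = 0.161 * 915 / 132 = 1.116 s


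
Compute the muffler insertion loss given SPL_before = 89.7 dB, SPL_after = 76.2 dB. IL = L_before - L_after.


Insertion loss = SPL without muffler - SPL with muffler
IL = 89.7 - 76.2 = 13.5 dB


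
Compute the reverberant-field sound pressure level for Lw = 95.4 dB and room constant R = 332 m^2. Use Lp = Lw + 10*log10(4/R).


4/R = 4/332 = 0.0120482
Lp = 95.4 + 10*log10(0.0120482) = 76.209 dB


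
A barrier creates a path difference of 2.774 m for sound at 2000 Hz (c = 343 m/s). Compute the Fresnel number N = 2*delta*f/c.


N = 2*delta*f/c = 2*delta/lambda, where lambda = c/f
lambda = 343 / 2000 = 0.1715 m
N = 2 * 2.774 / 0.1715 = 32.35


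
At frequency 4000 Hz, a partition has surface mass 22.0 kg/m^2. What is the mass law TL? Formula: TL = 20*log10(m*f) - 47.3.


m * f = 22.0 * 4000 = 88000
20*log10(88000) = 98.8897 dB
TL = 98.8897 - 47.3 = 51.59 dB


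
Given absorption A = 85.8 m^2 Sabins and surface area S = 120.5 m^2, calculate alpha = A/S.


Absorption coefficient = absorbed power / incident power
alpha = A / S = 85.8 / 120.5 = 0.71203


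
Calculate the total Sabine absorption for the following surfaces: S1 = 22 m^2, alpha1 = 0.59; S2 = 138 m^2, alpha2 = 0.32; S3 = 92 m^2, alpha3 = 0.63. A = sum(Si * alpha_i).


22 * 0.59 = 12.98
138 * 0.32 = 44.16
92 * 0.63 = 57.96
A_total = 12.98 + 44.16 + 57.96 = 115.1 m^2


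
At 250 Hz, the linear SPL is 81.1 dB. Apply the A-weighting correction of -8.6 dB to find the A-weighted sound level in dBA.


A-weighting table: 250 Hz -> -8.6 dB correction
SPL_A = SPL + correction = 81.1 + (-8.6) = 72.5 dBA


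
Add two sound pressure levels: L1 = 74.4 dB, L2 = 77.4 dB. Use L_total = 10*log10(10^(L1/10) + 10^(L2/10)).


10^(74.4/10) = 2.75423e+07
10^(77.4/10) = 5.49541e+07
Sum = 2.75423e+07 + 5.49541e+07 = 8.24964e+07
L_total = 10*log10(8.24964e+07) = 79.164 dB


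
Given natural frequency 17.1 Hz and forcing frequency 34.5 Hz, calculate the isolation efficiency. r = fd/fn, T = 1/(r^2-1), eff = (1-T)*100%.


r = 34.5 / 17.1 = 2.01754
r^2 - 1 = 2.01754^2 - 1 = 3.07047
T = 1/3.07047 = 0.325683
Efficiency = (1 - 0.325683)*100 = 67.432 %


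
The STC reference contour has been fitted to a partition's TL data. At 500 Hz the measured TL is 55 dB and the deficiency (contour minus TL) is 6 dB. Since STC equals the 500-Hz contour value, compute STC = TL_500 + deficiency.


By ASTM E413, STC = value of the fitted reference contour at 500 Hz.
Contour value at 500 Hz = TL_500 + deficiency = 55 + 6 = 61
STC = 61


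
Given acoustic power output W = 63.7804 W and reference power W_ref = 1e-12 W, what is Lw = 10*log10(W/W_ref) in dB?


W / W_ref = 63.7804 / 1e-12 = 6.37804e+13
Lw = 10 * log10(6.37804e+13) = 138.05 dB


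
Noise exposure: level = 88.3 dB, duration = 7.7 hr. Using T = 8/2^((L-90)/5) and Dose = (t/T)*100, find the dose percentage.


T_allowed = 8 / 2^((88.3 - 90)/5) = 10.1261 hr
Dose = 7.7 / 10.1261 * 100 = 76.041 %


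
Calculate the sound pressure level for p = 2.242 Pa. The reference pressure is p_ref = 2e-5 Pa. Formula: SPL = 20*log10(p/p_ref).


p / p_ref = 2.242 / 2e-5 = 112100
SPL = 20 * log10(112100) = 100.99 dB


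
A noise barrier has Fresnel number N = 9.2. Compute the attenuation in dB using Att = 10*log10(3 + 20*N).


3 + 20*N = 3 + 20*9.2 = 187
Att = 10*log10(187) = 22.718 dB


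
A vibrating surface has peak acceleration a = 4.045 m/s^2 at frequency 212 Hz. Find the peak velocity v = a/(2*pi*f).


omega = 2*pi*f = 2*pi*212 = 1332.04 rad/s
v = a / omega = 4.045 / 1332.04 = 0.0030367 m/s


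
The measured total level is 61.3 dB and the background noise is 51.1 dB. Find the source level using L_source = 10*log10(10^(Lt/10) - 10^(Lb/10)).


10^(61.3/10) = 1.34896e+06
10^(51.1/10) = 128825
Difference = 1.34896e+06 - 128825 = 1.22014e+06
L_source = 10*log10(1.22014e+06) = 60.864 dB


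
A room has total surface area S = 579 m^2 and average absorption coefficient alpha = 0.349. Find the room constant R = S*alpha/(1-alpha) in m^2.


R = 579 * 0.349 / (1 - 0.349) = 310.4 m^2


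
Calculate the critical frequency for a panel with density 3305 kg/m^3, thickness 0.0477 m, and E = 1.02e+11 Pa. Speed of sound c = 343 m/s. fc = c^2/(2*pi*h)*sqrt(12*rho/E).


12*rho/E = 12*3305/1.02e+11 = 3.88824e-07
sqrt(12*rho/E) = sqrt(3.88824e-07) = 0.000623558
c^2/(2*pi*h) = 343^2/(2*pi*0.0477) = 392545
fc = 392545 * 0.000623558 = 244.77 Hz


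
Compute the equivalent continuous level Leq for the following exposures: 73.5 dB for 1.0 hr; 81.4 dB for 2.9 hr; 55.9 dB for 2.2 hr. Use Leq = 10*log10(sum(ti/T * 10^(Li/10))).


T_total = 1.0 + 2.9 + 2.2 = 6.1 hr
(1.0/6.1) * 10^(73.5/10) = 3.67003e+06
(2.9/6.1) * 10^(81.4/10) = 6.56248e+07
(2.2/6.1) * 10^(55.9/10) = 140311
Sum = 3.67003e+06 + 6.56248e+07 + 140311 = 6.94351e+07
Leq = 10*log10(6.94351e+07) = 78.416 dB


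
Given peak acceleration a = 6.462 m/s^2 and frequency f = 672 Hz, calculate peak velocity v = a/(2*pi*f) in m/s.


omega = 2*pi*f = 2*pi*672 = 4222.3 rad/s
v = a / omega = 6.462 / 4222.3 = 0.0015304 m/s


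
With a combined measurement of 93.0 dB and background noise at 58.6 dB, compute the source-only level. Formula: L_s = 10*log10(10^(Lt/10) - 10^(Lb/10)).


10^(93.0/10) = 1.99526e+09
10^(58.6/10) = 724436
Difference = 1.99526e+09 - 724436 = 1.99454e+09
L_source = 10*log10(1.99454e+09) = 92.998 dB


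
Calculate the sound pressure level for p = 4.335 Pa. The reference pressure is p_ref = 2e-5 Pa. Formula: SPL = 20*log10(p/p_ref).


p / p_ref = 4.335 / 2e-5 = 216750
SPL = 20 * log10(216750) = 106.72 dB


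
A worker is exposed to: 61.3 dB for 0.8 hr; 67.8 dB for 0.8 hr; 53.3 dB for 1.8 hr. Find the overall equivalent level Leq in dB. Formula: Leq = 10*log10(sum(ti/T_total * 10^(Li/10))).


T_total = 0.8 + 0.8 + 1.8 = 3.4 hr
(0.8/3.4) * 10^(61.3/10) = 317403
(0.8/3.4) * 10^(67.8/10) = 1.41779e+06
(1.8/3.4) * 10^(53.3/10) = 113186
Sum = 317403 + 1.41779e+06 + 113186 = 1.84838e+06
Leq = 10*log10(1.84838e+06) = 62.668 dB


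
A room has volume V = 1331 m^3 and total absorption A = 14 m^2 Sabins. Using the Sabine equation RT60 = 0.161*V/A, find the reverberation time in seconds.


RT60 = 0.161 * 1331 / 14 = 15.306 s


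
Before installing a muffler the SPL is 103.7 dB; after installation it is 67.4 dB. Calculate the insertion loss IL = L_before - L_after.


Insertion loss = SPL without muffler - SPL with muffler
IL = 103.7 - 67.4 = 36.3 dB


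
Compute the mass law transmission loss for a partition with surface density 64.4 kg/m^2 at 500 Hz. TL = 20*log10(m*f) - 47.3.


m * f = 64.4 * 500 = 32200
20*log10(32200) = 90.1571 dB
TL = 90.1571 - 47.3 = 42.857 dB


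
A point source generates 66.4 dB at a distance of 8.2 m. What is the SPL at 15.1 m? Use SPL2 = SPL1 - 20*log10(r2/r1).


r2/r1 = 15.1/8.2 = 1.84146
Correction = 20*log10(1.84146) = 5.30325 dB
SPL2 = 66.4 - 5.30325 = 61.097 dB


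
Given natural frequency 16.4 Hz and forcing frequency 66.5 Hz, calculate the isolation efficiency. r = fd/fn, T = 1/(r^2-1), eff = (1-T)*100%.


r = 66.5 / 16.4 = 4.05488
r^2 - 1 = 4.05488^2 - 1 = 15.4421
T = 1/15.4421 = 0.064758
Efficiency = (1 - 0.064758)*100 = 93.524 %


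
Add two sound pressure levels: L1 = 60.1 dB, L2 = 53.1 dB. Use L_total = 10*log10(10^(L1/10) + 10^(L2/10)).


10^(60.1/10) = 1.02329e+06
10^(53.1/10) = 204174
Sum = 1.02329e+06 + 204174 = 1.22746e+06
L_total = 10*log10(1.22746e+06) = 60.89 dB


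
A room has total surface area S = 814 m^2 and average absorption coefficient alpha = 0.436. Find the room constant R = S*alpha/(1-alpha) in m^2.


R = 814 * 0.436 / (1 - 0.436) = 629.26 m^2


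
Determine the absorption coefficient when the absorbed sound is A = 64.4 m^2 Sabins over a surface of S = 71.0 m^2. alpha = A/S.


Absorption coefficient = absorbed power / incident power
alpha = A / S = 64.4 / 71.0 = 0.90704


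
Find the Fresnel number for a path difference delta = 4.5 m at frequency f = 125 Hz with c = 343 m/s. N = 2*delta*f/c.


N = 2*delta*f/c = 2*delta/lambda, where lambda = c/f
lambda = 343 / 125 = 2.744 m
N = 2 * 4.5 / 2.744 = 3.2799


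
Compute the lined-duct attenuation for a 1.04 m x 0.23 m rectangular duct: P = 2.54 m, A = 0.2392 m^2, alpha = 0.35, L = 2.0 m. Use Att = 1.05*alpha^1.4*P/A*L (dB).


alpha^1.4 = 0.35^1.4 = 0.229983
Attenuation rate = 1.05 * alpha^1.4 * P / A
= 1.05 * 0.229983 * 2.54 / 0.2392 = 2.56423 dB/m
Total Att = 2.56423 * 2.0 = 5.1285 dB


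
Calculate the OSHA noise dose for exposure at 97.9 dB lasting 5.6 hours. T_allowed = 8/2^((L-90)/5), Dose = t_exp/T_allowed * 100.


T_allowed = 8 / 2^((97.9 - 90)/5) = 2.67586 hr
Dose = 5.6 / 2.67586 * 100 = 209.28 %


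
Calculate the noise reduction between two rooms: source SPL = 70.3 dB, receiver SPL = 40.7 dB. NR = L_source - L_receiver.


NR = L_source - L_receiver (difference between source and receiving room levels)
NR = 70.3 - 40.7 = 29.6 dB


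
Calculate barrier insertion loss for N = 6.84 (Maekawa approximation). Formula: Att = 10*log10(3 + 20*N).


3 + 20*N = 3 + 20*6.84 = 139.8
Att = 10*log10(139.8) = 21.455 dB


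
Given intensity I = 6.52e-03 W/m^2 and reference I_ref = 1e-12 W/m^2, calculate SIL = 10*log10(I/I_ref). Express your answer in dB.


I / I_ref = 6.52e-03 / 1e-12 = 6.52e+09
SIL = 10 * log10(6.52e+09) = 98.142 dB


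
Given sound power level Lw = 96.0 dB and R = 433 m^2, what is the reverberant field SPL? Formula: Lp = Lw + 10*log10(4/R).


4/R = 4/433 = 0.00923788
Lp = 96.0 + 10*log10(0.00923788) = 75.656 dB


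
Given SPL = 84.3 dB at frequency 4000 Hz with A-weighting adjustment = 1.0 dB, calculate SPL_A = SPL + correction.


A-weighting table: 4000 Hz -> 1.0 dB correction
SPL_A = SPL + correction = 84.3 + (1.0) = 85.3 dBA
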